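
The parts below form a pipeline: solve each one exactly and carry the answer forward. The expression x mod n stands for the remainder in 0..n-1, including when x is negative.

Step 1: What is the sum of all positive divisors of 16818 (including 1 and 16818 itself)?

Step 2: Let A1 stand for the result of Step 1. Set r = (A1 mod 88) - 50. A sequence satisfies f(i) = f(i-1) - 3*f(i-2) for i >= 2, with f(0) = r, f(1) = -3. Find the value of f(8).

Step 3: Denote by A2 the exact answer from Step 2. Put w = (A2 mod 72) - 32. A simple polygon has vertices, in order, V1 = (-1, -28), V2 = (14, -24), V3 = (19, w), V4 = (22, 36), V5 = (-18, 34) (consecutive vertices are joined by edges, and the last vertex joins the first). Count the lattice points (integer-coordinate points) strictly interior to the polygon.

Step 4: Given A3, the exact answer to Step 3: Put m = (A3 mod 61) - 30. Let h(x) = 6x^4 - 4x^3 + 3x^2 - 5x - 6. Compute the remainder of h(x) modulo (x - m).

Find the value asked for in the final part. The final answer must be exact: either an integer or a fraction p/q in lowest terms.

Step 1: 16818 = 2 * 3 * 2803; sigma = (1 + 2) * (1 + 3) * (1 + 2803) = 3 * 4 * 2804 = 33648; answer 33648
Step 2: A1 = 33648; r = -18; f(2) = 1*(-3) - 3*(-18) = 51; iterating: f(2)=51, f(3)=60, f(4)=-93, f(5)=-273, f(6)=6, f(7)=825, f(8)=807; answer 807
Step 3: A2 = 807; w = -17; cross terms: (-1*-24 - 14*-28)=416, (14*-17 - 19*-24)=218, (19*36 - 22*-17)=1058, (22*34 - -18*36)=1396, (-18*-28 - -1*34)=538; twice the area = |3626| = 3626; area = 1813; boundary points = 1 + 1 + 1 + 2 + 1 = 6; strictly interior points = area - boundary/2 + 1 = 1811; answer 1811
Step 4: A3 = 1811; m = 12; remainder = value at the root: 6*(12)^4 - 4*(12)^3 + 3*(12)^2 - 5*(12)^1 - 6 = (124416) + (-6912) + (432) + (-60) + (-6) = 117870; answer 117870

117870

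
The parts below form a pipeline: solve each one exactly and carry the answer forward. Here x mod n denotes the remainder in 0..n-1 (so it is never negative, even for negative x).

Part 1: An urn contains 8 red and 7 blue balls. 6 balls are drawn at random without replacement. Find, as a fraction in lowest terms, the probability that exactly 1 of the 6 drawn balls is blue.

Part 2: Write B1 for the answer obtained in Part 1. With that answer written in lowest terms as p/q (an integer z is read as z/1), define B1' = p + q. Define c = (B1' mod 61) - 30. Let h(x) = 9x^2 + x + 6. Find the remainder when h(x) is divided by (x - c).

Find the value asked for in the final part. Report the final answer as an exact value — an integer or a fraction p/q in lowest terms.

Part 1: total draws C(15,6) = 5005; favorable C(7,1)*C(8,5) = 392; P = 56/715; answer 56/715
Part 2: B1 = 56/715; threaded value p + q = 771; c = 9; remainder = value at the root: 9*(9)^2 + 1*(9)^1 + 6 = (729) + (9) + (6) = 744; answer 744

744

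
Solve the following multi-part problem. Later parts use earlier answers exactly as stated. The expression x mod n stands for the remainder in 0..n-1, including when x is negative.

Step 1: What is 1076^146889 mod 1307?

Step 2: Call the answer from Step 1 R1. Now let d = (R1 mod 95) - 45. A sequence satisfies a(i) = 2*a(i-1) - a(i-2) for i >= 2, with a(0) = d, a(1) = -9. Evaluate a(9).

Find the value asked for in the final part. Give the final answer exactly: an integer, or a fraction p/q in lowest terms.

-81

Step 1: squarings mod 1307: 1076^1=1076, 1076^2=1081, 1076^4=103, 1076^8=153, 1076^16=1190, 1076^32=619, 1076^64=210, 1076^128=969, 1076^256=535, 1076^512=1299, 1076^1024=64, 1076^2048=175, 1076^4096=564, 1076^8192=495, 1076^16384=616, 1076^32768=426, 1076^65536=1110, 1076^131072=906; 1076^146889 = 1076^1 * 1076^8 * 1076^64 * 1076^128 * 1076^256 * 1076^1024 * 1076^2048 * 1076^4096 * 1076^8192 * 1076^131072 = 425 (mod 1307); answer 425
Step 2: R1 = 425; d = 0; a(2) = 2*(-9) - 1*(0) = -18; iterating: a(2)=-18, a(3)=-27, a(4)=-36, a(5)=-45, a(6)=-54, a(7)=-63, a(8)=-72, a(9)=-81; answer -81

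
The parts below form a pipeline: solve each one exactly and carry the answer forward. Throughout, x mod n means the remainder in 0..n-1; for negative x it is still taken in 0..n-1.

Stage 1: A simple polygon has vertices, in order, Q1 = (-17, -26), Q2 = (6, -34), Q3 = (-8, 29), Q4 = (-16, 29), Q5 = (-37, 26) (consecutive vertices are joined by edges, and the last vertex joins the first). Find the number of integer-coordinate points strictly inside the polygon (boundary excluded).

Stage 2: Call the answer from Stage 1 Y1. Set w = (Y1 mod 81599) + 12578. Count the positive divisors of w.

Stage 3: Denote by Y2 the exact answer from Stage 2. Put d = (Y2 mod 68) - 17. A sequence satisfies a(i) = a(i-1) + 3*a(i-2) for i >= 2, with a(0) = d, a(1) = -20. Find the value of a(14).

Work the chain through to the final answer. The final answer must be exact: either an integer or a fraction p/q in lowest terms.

Stage 1: cross terms: (-17*-34 - 6*-26)=734, (6*29 - -8*-34)=-98, (-8*29 - -16*29)=232, (-16*26 - -37*29)=657, (-37*-26 - -17*26)=1404; twice the area = |2929| = 2929; area = 2929/2; boundary points = 1 + 7 + 8 + 3 + 4 = 23; strictly interior points = area - boundary/2 + 1 = 1454; answer 1454
Stage 2: Y1 = 1454; w = 14032; 14032 = 2^4 * 877; number of divisors = (4+1) * (1+1) = 10; answer 10
Stage 3: Y2 = 10; d = -7; a(2) = 1*(-20) + 3*(-7) = -41; iterating: a(2)=-41, a(3)=-101, a(4)=-224, a(5)=-527, a(6)=-1199, a(7)=-2780, a(8)=-6377, a(9)=-14717, a(10)=-33848, a(11)=-77999, a(12)=-179543, a(13)=-413540, a(14)=-952169; answer -952169

-952169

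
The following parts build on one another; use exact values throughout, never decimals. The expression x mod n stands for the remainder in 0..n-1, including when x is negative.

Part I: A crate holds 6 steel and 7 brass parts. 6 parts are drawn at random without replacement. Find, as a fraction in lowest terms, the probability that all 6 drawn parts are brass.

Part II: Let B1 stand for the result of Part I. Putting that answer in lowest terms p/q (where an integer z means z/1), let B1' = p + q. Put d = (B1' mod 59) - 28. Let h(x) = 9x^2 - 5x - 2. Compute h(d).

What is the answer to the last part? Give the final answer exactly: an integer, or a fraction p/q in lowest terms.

2382

Part I: total draws C(13,6) = 1716; favorable C(7,6) = 7; P = 7/1716; answer 7/1716
Part II: B1 = 7/1716; threaded value p + q = 1723; d = -16; 9*(-16)^2 - 5*(-16)^1 - 2 = (2304) + (80) + (-2) = 2382; answer 2382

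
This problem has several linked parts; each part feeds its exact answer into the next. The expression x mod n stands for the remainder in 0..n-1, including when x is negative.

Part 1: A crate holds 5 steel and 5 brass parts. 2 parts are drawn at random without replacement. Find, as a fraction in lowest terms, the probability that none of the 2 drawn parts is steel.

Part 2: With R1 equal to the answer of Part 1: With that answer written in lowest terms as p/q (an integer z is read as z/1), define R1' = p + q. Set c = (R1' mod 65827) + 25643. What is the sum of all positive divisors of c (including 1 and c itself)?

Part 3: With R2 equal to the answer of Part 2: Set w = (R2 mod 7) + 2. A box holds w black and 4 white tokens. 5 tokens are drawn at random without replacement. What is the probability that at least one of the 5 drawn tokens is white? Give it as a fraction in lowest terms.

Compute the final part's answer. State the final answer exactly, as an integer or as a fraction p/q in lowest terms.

125/126

Part 1: total draws C(10,2) = 45; favorable C(5,2) = 10; P = 2/9; answer 2/9
Part 2: R1 = 2/9; threaded value p + q = 11; c = 25654; 25654 = 2 * 101 * 127; sigma = (1 + 2) * (1 + 101) * (1 + 127) = 3 * 102 * 128 = 39168; answer 39168
Part 3: R2 = 39168; w = 5; total draws C(9,5) = 126; complement C(5,5) = 1; favorable 126 - 1 = 125; P = 125/126; answer 125/126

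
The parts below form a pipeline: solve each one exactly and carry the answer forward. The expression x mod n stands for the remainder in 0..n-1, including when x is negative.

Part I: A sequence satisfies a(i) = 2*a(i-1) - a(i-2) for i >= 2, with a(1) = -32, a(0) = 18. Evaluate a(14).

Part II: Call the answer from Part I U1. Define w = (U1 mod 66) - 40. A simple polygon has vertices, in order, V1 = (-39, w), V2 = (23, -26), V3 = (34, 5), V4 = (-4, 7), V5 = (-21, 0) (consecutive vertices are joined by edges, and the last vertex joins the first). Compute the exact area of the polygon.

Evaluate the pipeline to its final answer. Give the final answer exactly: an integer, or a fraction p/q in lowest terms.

Part I: a(2) = 2*(-32) - 1*(18) = -82; iterating: a(2)=-82, a(3)=-132, a(4)=-182, a(5)=-232, a(6)=-282, a(7)=-332, a(8)=-382, a(9)=-432, a(10)=-482, a(11)=-532, a(12)=-582, a(13)=-632, a(14)=-682; answer -682
Part II: U1 = -682; w = 4; cross terms: (-39*-26 - 23*4)=922, (23*5 - 34*-26)=999, (34*7 - -4*5)=258, (-4*0 - -21*7)=147, (-21*4 - -39*0)=-84; twice the area = |2242| = 2242; area = 1121; answer 1121

1121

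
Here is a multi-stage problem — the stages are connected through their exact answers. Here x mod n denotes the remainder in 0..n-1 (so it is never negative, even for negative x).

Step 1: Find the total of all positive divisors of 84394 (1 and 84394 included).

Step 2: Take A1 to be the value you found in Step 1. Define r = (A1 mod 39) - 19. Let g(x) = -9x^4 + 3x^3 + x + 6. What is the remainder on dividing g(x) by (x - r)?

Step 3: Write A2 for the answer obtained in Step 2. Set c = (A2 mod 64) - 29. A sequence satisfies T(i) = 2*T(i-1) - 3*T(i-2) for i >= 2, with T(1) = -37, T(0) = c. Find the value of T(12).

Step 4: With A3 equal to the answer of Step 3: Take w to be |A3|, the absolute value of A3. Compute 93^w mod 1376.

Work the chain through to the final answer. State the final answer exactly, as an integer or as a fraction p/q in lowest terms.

Step 1: 84394 = 2 * 42197; sigma = (1 + 2) * (1 + 42197) = 3 * 42198 = 126594; answer 126594
Step 2: A1 = 126594; r = -19; remainder = value at the root: -9*(-19)^4 + 3*(-19)^3 + 1*(-19)^1 + 6 = (-1172889) + (-20577) + (-19) + (6) = -1193479; answer -1193479
Step 3: A2 = -1193479; c = 28; T(2) = 2*(-37) - 3*(28) = -158; iterating: T(2)=-158, T(3)=-205, T(4)=64, T(5)=743, T(6)=1294, T(7)=359, T(8)=-3164, T(9)=-7405, T(10)=-5318, T(11)=11579, T(12)=39112; answer 39112
Step 4: A3 = 39112; w = 39112; squarings mod 1376: 93^1=93, 93^2=393, 93^4=337, 93^8=737, 93^16=1025, 93^32=737, 93^64=1025, 93^128=737, 93^256=1025, 93^512=737, 93^1024=1025, 93^2048=737, 93^4096=1025, 93^8192=737, 93^16384=1025, 93^32768=737; 93^39112 = 93^8 * 93^64 * 93^128 * 93^2048 * 93^4096 * 93^32768 = 1025 (mod 1376); answer 1025

1025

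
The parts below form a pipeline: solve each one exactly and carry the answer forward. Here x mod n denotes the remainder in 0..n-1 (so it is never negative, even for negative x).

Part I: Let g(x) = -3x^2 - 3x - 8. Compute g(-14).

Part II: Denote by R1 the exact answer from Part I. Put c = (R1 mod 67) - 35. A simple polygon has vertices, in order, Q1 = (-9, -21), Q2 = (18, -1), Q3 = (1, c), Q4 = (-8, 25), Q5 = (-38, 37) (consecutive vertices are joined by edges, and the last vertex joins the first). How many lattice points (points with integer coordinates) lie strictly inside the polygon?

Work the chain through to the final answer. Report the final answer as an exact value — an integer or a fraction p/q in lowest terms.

Part I: -3*(-14)^2 - 3*(-14)^1 - 8 = (-588) + (42) + (-8) = -554; answer -554
Part II: R1 = -554; c = 14; cross terms: (-9*-1 - 18*-21)=387, (18*14 - 1*-1)=253, (1*25 - -8*14)=137, (-8*37 - -38*25)=654, (-38*-21 - -9*37)=1131; twice the area = |2562| = 2562; area = 1281; boundary points = 1 + 1 + 1 + 6 + 29 = 38; strictly interior points = area - boundary/2 + 1 = 1263; answer 1263

1263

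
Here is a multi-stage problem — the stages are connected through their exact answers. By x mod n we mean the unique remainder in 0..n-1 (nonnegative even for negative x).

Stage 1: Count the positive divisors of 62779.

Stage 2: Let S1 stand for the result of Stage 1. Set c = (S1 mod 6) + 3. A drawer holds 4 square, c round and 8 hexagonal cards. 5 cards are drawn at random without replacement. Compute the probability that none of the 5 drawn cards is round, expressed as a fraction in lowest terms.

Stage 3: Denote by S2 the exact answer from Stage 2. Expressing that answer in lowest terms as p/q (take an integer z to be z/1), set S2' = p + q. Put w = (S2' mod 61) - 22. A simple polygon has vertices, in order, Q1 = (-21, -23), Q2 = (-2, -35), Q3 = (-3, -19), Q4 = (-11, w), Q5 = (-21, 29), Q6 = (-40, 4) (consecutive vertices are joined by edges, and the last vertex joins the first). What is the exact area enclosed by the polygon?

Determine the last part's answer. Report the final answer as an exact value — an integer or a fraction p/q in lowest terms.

Stage 1: 62779 = 67 * 937; number of divisors = (1+1) * (1+1) = 4; answer 4
Stage 2: S1 = 4; c = 7; total draws C(19,5) = 11628; favorable C(12,5) = 792; P = 22/323; answer 22/323
Stage 3: S2 = 22/323; threaded value p + q = 345; w = 18; cross terms: (-21*-35 - -2*-23)=689, (-2*-19 - -3*-35)=-67, (-3*18 - -11*-19)=-263, (-11*29 - -21*18)=59, (-21*4 - -40*29)=1076, (-40*-23 - -21*4)=1004; twice the area = |2498| = 2498; area = 1249; answer 1249

1249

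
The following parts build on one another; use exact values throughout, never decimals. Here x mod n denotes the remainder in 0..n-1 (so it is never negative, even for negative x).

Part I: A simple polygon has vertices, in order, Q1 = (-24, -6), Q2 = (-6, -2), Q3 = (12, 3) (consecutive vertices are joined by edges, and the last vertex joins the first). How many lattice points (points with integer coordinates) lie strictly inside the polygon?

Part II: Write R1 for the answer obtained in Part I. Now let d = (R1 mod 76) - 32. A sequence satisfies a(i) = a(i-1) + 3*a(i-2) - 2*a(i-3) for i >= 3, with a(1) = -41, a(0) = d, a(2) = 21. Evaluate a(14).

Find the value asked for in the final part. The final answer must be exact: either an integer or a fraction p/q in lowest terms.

35981

Part I: cross terms: (-24*-2 - -6*-6)=12, (-6*3 - 12*-2)=6, (12*-6 - -24*3)=0; twice the area = |18| = 18; area = 9; boundary points = 2 + 1 + 9 = 12; strictly interior points = area - boundary/2 + 1 = 4; answer 4
Part II: R1 = 4; d = -28; a(3) = 1*(21) + 3*(-41) - 2*(-28) = -46; iterating: a(3)=-46, a(4)=99, a(5)=-81, a(6)=308, a(7)=-133, a(8)=953, a(9)=-62, a(10)=3063, a(11)=971, a(12)=10284, a(13)=7071, a(14)=35981; answer 35981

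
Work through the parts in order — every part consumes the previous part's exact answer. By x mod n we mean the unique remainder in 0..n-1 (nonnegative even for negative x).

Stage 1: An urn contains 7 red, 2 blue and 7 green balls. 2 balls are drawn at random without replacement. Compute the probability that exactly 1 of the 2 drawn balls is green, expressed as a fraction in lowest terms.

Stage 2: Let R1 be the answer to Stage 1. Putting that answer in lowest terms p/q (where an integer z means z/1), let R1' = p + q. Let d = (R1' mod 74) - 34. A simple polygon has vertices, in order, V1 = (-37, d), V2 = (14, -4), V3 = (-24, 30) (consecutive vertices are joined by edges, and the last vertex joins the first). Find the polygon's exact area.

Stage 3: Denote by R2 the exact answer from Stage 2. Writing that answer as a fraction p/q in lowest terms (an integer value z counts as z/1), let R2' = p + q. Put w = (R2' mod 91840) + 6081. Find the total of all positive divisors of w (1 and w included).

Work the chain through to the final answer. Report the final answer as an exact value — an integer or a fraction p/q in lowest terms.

Stage 1: total draws C(16,2) = 120; favorable C(7,1)*C(9,1) = 63; P = 21/40; answer 21/40
Stage 2: R1 = 21/40; threaded value p + q = 61; d = 27; cross terms: (-37*-4 - 14*27)=-230, (14*30 - -24*-4)=324, (-24*27 - -37*30)=462; twice the area = |556| = 556; area = 278; answer 278
Stage 3: R2 = 278; threaded value p + q = 279; w = 6360; 6360 = 2^3 * 3 * 5 * 53; sigma = (1 + 2 + 4 + 8) * (1 + 3) * (1 + 5) * (1 + 53) = 15 * 4 * 6 * 54 = 19440; answer 19440

19440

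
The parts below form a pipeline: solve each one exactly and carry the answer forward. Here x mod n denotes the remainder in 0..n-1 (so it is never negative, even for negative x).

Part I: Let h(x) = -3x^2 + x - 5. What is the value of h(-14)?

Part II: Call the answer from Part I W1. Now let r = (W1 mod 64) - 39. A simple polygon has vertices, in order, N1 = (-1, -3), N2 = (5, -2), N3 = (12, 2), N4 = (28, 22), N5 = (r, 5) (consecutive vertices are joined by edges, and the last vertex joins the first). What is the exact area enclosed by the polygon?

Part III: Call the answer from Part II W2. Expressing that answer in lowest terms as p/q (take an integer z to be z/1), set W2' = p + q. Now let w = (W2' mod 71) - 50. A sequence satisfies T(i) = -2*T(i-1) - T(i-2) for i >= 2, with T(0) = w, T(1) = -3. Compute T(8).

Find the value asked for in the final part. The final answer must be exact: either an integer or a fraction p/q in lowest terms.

Part I: -3*(-14)^2 + 1*(-14)^1 - 5 = (-588) + (-14) + (-5) = -607; answer -607
Part II: W1 = -607; r = -6; cross terms: (-1*-2 - 5*-3)=17, (5*2 - 12*-2)=34, (12*22 - 28*2)=208, (28*5 - -6*22)=272, (-6*-3 - -1*5)=23; twice the area = |554| = 554; area = 277; answer 277
Part III: W2 = 277; threaded value p + q = 278; w = 15; T(2) = -2*(-3) - 1*(15) = -9; iterating: T(2)=-9, T(3)=21, T(4)=-33, T(5)=45, T(6)=-57, T(7)=69, T(8)=-81; answer -81

-81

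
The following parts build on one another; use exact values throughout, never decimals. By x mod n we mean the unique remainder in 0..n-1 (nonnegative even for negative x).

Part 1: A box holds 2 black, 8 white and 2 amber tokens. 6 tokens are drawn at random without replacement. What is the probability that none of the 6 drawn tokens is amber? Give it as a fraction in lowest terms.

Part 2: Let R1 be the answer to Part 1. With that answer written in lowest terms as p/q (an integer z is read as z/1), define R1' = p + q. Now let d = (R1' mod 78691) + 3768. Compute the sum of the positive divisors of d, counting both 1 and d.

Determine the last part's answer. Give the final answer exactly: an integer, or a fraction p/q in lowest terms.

Part 1: total draws C(12,6) = 924; favorable C(10,6) = 210; P = 5/22; answer 5/22
Part 2: R1 = 5/22; threaded value p + q = 27; d = 3795; 3795 = 3 * 5 * 11 * 23; sigma = (1 + 3) * (1 + 5) * (1 + 11) * (1 + 23) = 4 * 6 * 12 * 24 = 6912; answer 6912

6912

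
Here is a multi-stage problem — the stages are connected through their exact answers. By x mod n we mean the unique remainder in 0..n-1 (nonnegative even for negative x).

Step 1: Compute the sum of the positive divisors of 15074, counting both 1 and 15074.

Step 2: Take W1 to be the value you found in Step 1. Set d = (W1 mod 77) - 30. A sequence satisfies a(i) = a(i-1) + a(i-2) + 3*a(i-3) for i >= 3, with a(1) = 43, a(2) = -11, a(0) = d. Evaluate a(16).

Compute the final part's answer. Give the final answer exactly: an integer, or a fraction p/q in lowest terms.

Step 1: 15074 = 2 * 7537; sigma = (1 + 2) * (1 + 7537) = 3 * 7538 = 22614; answer 22614
Step 2: W1 = 22614; d = 23; a(3) = 1*(-11) + 1*(43) + 3*(23) = 101; iterating: a(3)=101, a(4)=219, a(5)=287, a(6)=809, a(7)=1753, a(8)=3423, a(9)=7603, a(10)=16285, a(11)=34157, a(12)=73251, a(13)=156263, a(14)=331985, a(15)=708001, a(16)=1508775; answer 1508775

1508775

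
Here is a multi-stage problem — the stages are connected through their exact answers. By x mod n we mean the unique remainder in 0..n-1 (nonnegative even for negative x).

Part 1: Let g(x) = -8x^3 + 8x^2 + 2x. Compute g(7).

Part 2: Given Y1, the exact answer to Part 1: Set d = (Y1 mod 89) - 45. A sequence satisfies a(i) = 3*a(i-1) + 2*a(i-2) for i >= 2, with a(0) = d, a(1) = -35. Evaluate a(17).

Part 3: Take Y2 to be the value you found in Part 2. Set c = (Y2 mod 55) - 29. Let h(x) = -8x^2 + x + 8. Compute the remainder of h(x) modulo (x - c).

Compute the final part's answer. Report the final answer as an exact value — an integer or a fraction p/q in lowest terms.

Part 1: -8*(7)^3 + 8*(7)^2 + 2*(7)^1 = (-2744) + (392) + (14) = -2338; answer -2338
Part 2: Y1 = -2338; d = 20; a(2) = 3*(-35) + 2*(20) = -65; iterating: a(2)=-65, a(3)=-265, a(4)=-925, a(5)=-3305, a(6)=-11765, a(7)=-41905, a(8)=-149245, a(9)=-531545, a(10)=-1893125, a(11)=-6742465, a(12)=-24013645, a(13)=-85525865, a(14)=-304604885, a(15)=-1084866385, a(16)=-3863808925, a(17)=-13761159545; answer -13761159545
Part 3: Y2 = -13761159545; c = -19; remainder = value at the root: -8*(-19)^2 + 1*(-19)^1 + 8 = (-2888) + (-19) + (8) = -2899; answer -2899

-2899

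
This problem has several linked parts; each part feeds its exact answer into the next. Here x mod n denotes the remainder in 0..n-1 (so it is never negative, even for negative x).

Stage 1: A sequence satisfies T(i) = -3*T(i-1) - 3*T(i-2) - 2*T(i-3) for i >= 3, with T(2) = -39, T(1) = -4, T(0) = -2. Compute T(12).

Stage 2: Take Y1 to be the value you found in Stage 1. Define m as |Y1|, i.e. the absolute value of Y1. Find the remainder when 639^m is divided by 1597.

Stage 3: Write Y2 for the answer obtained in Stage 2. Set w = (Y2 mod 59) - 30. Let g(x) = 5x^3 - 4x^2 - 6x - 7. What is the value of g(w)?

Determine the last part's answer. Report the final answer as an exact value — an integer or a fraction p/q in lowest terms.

Stage 1: T(3) = -3*(-39) - 3*(-4) - 2*(-2) = 133; iterating: T(3)=133, T(4)=-274, T(5)=501, T(6)=-947, T(7)=1886, T(8)=-3819, T(9)=7693, T(10)=-15394, T(11)=30741, T(12)=-61427; answer -61427
Stage 2: Y1 = -61427; m = 61427; squarings mod 1597: 639^1=639, 639^2=1086, 639^4=810, 639^8=1330, 639^16=1021, 639^32=1197, 639^64=300, 639^128=568, 639^256=30, 639^512=900, 639^1024=321, 639^2048=833, 639^4096=791, 639^8192=1254, 639^16384=1068, 639^32768=366; 639^61427 = 639^1 * 639^2 * 639^16 * 639^32 * 639^64 * 639^128 * 639^256 * 639^512 * 639^1024 * 639^2048 * 639^8192 * 639^16384 * 639^32768 = 1417 (mod 1597); answer 1417
Stage 3: Y2 = 1417; w = -29; 5*(-29)^3 - 4*(-29)^2 - 6*(-29)^1 - 7 = (-121945) + (-3364) + (174) + (-7) = -125142; answer -125142

-125142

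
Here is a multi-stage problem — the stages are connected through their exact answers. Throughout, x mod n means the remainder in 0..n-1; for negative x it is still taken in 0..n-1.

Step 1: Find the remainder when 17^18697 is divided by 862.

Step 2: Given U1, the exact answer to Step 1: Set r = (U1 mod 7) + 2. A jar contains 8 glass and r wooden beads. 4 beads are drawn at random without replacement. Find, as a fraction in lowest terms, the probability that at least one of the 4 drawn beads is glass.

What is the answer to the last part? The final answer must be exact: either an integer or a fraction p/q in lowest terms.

142/143

Step 1: squarings mod 862: 17^1=17, 17^2=289, 17^4=769, 17^8=29, 17^16=841, 17^32=441, 17^64=531, 17^128=87, 17^256=673, 17^512=379, 17^1024=549, 17^2048=563, 17^4096=615, 17^8192=669, 17^16384=183; 17^18697 = 17^1 * 17^8 * 17^256 * 17^2048 * 17^16384 = 535 (mod 862); answer 535
Step 2: U1 = 535; r = 5; total draws C(13,4) = 715; complement C(5,4) = 5; favorable 715 - 5 = 710; P = 142/143; answer 142/143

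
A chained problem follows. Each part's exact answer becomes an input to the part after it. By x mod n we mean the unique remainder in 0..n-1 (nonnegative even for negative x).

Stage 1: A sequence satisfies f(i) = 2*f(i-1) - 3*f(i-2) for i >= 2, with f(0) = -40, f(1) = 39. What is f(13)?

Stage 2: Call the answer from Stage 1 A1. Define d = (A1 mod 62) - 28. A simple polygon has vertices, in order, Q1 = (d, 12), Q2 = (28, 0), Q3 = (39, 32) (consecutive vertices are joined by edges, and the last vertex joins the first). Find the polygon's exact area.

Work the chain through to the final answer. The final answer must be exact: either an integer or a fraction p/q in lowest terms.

690

Stage 1: f(2) = 2*(39) - 3*(-40) = 198; iterating: f(2)=198, f(3)=279, f(4)=-36, f(5)=-909, f(6)=-1710, f(7)=-693, f(8)=3744, f(9)=9567, f(10)=7902, f(11)=-12897, f(12)=-49500, f(13)=-60309; answer -60309
Stage 2: A1 = -60309; d = -11; cross terms: (-11*0 - 28*12)=-336, (28*32 - 39*0)=896, (39*12 - -11*32)=820; twice the area = |1380| = 1380; area = 690; answer 690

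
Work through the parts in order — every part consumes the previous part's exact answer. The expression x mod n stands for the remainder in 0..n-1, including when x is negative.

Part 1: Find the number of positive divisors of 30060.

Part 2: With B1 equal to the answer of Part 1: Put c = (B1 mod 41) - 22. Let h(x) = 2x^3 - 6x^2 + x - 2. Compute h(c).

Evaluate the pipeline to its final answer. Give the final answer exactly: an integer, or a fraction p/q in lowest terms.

Part 1: 30060 = 2^2 * 3^2 * 5 * 167; number of divisors = (2+1) * (2+1) * (1+1) * (1+1) = 36; answer 36
Part 2: B1 = 36; c = 14; 2*(14)^3 - 6*(14)^2 + 1*(14)^1 - 2 = (5488) + (-1176) + (14) + (-2) = 4324; answer 4324

4324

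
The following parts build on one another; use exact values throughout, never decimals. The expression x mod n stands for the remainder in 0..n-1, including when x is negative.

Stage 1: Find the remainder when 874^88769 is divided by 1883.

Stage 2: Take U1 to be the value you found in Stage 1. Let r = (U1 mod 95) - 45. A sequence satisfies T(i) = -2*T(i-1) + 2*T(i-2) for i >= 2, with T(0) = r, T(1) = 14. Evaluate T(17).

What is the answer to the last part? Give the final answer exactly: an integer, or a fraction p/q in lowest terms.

-66056704

Stage 1: squarings mod 1883: 874^1=874, 874^2=1261, 874^4=869, 874^8=78, 874^16=435, 874^32=925, 874^64=743, 874^128=330, 874^256=1569, 874^512=680, 874^1024=1065, 874^2048=659, 874^4096=1191, 874^8192=582, 874^16384=1667, 874^32768=1464, 874^65536=442; 874^88769 = 874^1 * 874^64 * 874^128 * 874^512 * 874^2048 * 874^4096 * 874^16384 * 874^65536 = 1406 (mod 1883); answer 1406
Stage 2: U1 = 1406; r = 31; T(2) = -2*(14) + 2*(31) = 34; iterating: T(2)=34, T(3)=-40, T(4)=148, T(5)=-376, T(6)=1048, T(7)=-2848, T(8)=7792, T(9)=-21280, T(10)=58144, T(11)=-158848, T(12)=433984, T(13)=-1185664, T(14)=3239296, T(15)=-8849920, T(16)=24178432, T(17)=-66056704; answer -66056704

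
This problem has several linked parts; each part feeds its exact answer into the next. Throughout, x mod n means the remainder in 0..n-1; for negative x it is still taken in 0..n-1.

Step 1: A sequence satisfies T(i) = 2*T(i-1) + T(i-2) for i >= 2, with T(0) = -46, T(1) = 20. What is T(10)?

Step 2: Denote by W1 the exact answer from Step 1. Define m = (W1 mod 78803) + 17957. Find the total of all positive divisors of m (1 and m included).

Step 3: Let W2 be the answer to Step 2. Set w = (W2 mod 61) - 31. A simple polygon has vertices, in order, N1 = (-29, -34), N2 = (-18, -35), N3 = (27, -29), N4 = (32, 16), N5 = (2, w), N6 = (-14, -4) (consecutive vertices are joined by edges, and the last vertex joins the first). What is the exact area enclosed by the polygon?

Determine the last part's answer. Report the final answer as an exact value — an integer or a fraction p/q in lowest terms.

1476

Step 1: T(2) = 2*(20) + 1*(-46) = -6; iterating: T(2)=-6, T(3)=8, T(4)=10, T(5)=28, T(6)=66, T(7)=160, T(8)=386, T(9)=932, T(10)=2250; answer 2250
Step 2: W1 = 2250; m = 20207; 20207 = 11^2 * 167; sigma = (1 + 11 + 121) * (1 + 167) = 133 * 168 = 22344; answer 22344
Step 3: W2 = 22344; w = -13; cross terms: (-29*-35 - -18*-34)=403, (-18*-29 - 27*-35)=1467, (27*16 - 32*-29)=1360, (32*-13 - 2*16)=-448, (2*-4 - -14*-13)=-190, (-14*-34 - -29*-4)=360; twice the area = |2952| = 2952; area = 1476; answer 1476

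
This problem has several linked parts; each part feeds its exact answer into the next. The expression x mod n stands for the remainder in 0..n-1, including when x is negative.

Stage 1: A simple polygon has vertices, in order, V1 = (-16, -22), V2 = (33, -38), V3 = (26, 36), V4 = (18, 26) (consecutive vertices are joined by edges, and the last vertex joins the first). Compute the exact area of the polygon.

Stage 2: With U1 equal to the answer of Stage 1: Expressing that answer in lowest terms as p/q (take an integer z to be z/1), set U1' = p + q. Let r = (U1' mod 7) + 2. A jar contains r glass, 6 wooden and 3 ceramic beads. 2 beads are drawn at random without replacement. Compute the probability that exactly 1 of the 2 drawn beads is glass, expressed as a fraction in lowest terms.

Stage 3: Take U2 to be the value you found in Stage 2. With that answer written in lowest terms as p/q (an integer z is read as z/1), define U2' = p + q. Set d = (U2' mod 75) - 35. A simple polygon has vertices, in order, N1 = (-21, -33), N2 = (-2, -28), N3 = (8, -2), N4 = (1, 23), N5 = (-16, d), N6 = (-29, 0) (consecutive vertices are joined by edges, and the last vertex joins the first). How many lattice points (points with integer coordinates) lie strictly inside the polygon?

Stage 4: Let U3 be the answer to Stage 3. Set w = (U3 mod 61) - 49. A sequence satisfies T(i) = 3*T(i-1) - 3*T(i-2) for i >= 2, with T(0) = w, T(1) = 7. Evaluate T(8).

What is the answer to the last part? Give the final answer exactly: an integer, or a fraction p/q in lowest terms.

Stage 1: cross terms: (-16*-38 - 33*-22)=1334, (33*36 - 26*-38)=2176, (26*26 - 18*36)=28, (18*-22 - -16*26)=20; twice the area = |3558| = 3558; area = 1779; answer 1779
Stage 2: U1 = 1779; threaded value p + q = 1780; r = 4; total draws C(13,2) = 78; favorable C(4,1)*C(9,1) = 36; P = 6/13; answer 6/13
Stage 3: U2 = 6/13; threaded value p + q = 19; d = -16; cross terms: (-21*-28 - -2*-33)=522, (-2*-2 - 8*-28)=228, (8*23 - 1*-2)=186, (1*-16 - -16*23)=352, (-16*0 - -29*-16)=-464, (-29*-33 - -21*0)=957; twice the area = |1781| = 1781; area = 1781/2; boundary points = 1 + 2 + 1 + 1 + 1 + 1 = 7; strictly interior points = area - boundary/2 + 1 = 888; answer 888
Stage 4: U3 = 888; w = -15; T(2) = 3*(7) - 3*(-15) = 66; iterating: T(2)=66, T(3)=177, T(4)=333, T(5)=468, T(6)=405, T(7)=-189, T(8)=-1782; answer -1782

-1782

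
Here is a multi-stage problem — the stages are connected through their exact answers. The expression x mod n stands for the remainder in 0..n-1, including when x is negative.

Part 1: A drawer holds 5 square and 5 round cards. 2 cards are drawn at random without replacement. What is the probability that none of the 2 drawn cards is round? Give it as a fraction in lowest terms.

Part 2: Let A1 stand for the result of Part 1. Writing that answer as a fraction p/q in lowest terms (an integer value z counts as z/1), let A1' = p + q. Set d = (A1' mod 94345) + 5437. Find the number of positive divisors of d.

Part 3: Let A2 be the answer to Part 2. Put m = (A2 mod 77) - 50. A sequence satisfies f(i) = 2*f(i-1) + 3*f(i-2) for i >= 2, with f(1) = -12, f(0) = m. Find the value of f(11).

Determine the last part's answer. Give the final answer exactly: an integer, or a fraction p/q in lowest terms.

Part 1: total draws C(10,2) = 45; favorable C(5,2) = 10; P = 2/9; answer 2/9
Part 2: A1 = 2/9; threaded value p + q = 11; d = 5448; 5448 = 2^3 * 3 * 227; number of divisors = (3+1) * (1+1) * (1+1) = 16; answer 16
Part 3: A2 = 16; m = -34; f(2) = 2*(-12) + 3*(-34) = -126; iterating: f(2)=-126, f(3)=-288, f(4)=-954, f(5)=-2772, f(6)=-8406, f(7)=-25128, f(8)=-75474, f(9)=-226332, f(10)=-679086, f(11)=-2037168; answer -2037168

-2037168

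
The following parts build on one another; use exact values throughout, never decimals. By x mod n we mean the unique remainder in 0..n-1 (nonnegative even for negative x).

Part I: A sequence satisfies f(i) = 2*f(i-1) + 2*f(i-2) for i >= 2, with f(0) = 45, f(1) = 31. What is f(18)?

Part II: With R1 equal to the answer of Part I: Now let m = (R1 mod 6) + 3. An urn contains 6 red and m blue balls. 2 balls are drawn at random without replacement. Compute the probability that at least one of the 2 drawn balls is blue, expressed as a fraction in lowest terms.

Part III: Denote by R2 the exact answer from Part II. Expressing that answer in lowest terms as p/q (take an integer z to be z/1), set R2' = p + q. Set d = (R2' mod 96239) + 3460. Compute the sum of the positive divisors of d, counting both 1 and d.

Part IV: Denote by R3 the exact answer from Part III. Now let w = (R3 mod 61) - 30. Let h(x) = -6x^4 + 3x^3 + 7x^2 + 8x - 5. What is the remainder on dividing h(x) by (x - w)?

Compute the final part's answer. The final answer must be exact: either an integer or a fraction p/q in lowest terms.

Part I: f(2) = 2*(31) + 2*(45) = 152; iterating: f(2)=152, f(3)=366, f(4)=1036, f(5)=2804, f(6)=7680, f(7)=20968, f(8)=57296, f(9)=156528, f(10)=427648, f(11)=1168352, f(12)=3192000, f(13)=8720704, f(14)=23825408, f(15)=65092224, f(16)=177835264, f(17)=485854976, f(18)=1327380480; answer 1327380480
Part II: R1 = 1327380480; m = 3; total draws C(9,2) = 36; complement C(6,2) = 15; favorable 36 - 15 = 21; P = 7/12; answer 7/12
Part III: R2 = 7/12; threaded value p + q = 19; d = 3479; 3479 = 7^2 * 71; sigma = (1 + 7 + 49) * (1 + 71) = 57 * 72 = 4104; answer 4104
Part IV: R3 = 4104; w = -13; remainder = value at the root: -6*(-13)^4 + 3*(-13)^3 + 7*(-13)^2 + 8*(-13)^1 - 5 = (-171366) + (-6591) + (1183) + (-104) + (-5) = -176883; answer -176883

-176883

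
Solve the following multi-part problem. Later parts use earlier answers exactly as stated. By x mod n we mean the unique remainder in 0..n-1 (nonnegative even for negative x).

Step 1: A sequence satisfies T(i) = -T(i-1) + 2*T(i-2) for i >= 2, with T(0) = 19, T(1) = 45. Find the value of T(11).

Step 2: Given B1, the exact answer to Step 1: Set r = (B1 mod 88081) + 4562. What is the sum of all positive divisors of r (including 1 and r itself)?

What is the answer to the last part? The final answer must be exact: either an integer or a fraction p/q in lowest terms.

Step 1: T(2) = -1*(45) + 2*(19) = -7; iterating: T(2)=-7, T(3)=97, T(4)=-111, T(5)=305, T(6)=-527, T(7)=1137, T(8)=-2191, T(9)=4465, T(10)=-8847, T(11)=17777; answer 17777
Step 2: B1 = 17777; r = 22339; 22339 = 89 * 251; sigma = (1 + 89) * (1 + 251) = 90 * 252 = 22680; answer 22680

22680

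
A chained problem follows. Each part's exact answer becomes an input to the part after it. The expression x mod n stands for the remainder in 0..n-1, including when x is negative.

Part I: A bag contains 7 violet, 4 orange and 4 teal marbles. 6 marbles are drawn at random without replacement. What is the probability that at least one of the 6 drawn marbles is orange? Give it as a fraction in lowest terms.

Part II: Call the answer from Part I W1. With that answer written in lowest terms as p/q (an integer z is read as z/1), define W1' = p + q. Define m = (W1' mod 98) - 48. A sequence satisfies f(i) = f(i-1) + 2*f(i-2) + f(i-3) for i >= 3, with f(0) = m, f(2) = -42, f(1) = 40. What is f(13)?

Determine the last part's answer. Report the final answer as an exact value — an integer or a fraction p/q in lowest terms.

-17366

Part I: total draws C(15,6) = 5005; complement C(11,6) = 462; favorable 5005 - 462 = 4543; P = 59/65; answer 59/65
Part II: W1 = 59/65; threaded value p + q = 124; m = -22; f(3) = 1*(-42) + 2*(40) + 1*(-22) = 16; iterating: f(3)=16, f(4)=-28, f(5)=-38, f(6)=-78, f(7)=-182, f(8)=-376, f(9)=-818, f(10)=-1752, f(11)=-3764, f(12)=-8086, f(13)=-17366; answer -17366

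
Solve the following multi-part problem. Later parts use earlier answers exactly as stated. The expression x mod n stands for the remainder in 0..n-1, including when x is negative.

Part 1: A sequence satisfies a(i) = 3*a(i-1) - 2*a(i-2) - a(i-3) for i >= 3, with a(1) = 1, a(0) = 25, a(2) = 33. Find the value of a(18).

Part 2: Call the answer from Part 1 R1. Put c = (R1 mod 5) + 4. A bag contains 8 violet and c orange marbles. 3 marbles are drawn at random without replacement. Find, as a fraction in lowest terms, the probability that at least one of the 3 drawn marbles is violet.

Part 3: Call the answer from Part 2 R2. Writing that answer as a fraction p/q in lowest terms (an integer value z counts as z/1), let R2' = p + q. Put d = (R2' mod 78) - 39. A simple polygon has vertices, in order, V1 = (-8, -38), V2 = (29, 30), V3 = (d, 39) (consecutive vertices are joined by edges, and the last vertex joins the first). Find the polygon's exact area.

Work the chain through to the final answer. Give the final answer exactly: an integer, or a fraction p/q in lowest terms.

2849/2

Part 1: a(3) = 3*(33) - 2*(1) - 1*(25) = 72; iterating: a(3)=72, a(4)=149, a(5)=270, a(6)=440, a(7)=631, a(8)=743, a(9)=527, a(10)=-536, a(11)=-3405, a(12)=-9670, a(13)=-21664, a(14)=-42247, a(15)=-73743, a(16)=-115071, a(17)=-155480, a(18)=-162555; answer -162555
Part 2: R1 = -162555; c = 4; total draws C(12,3) = 220; complement C(4,3) = 4; favorable 220 - 4 = 216; P = 54/55; answer 54/55
Part 3: R2 = 54/55; threaded value p + q = 109; d = -8; cross terms: (-8*30 - 29*-38)=862, (29*39 - -8*30)=1371, (-8*-38 - -8*39)=616; twice the area = |2849| = 2849; area = 2849/2; answer 2849/2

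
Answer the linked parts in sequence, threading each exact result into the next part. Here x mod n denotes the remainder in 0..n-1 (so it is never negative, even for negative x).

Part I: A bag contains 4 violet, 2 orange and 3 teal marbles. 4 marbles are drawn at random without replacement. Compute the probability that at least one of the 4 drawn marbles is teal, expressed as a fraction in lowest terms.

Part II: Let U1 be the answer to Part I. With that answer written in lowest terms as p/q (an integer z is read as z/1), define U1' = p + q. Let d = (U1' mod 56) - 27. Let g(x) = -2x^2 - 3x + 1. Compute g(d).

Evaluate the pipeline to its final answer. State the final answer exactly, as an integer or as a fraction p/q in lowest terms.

Part I: total draws C(9,4) = 126; complement C(6,4) = 15; favorable 126 - 15 = 111; P = 37/42; answer 37/42
Part II: U1 = 37/42; threaded value p + q = 79; d = -4; -2*(-4)^2 - 3*(-4)^1 + 1 = (-32) + (12) + (1) = -19; answer -19

-19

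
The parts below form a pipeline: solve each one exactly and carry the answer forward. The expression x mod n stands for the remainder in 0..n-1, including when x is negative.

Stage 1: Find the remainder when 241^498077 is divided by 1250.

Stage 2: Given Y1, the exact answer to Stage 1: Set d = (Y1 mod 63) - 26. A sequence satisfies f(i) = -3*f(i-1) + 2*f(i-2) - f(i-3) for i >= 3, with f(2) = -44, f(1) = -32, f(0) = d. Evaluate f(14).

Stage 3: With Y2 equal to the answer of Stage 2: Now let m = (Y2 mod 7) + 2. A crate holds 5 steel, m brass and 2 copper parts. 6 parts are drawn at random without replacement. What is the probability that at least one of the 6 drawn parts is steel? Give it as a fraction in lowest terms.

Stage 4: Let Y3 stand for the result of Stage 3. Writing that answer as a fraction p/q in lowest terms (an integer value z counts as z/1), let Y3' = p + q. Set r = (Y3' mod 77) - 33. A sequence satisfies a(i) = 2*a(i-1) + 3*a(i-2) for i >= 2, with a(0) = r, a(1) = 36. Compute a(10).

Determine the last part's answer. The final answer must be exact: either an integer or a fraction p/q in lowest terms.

516669

Stage 1: squarings mod 1250: 241^1=241, 241^2=581, 241^4=61, 241^8=1221, 241^16=841, 241^32=1031, 241^64=461, 241^128=21, 241^256=441, 241^512=731, 241^1024=611, 241^2048=821, 241^4096=291, 241^8192=931, 241^16384=511, 241^32768=1121, 241^65536=391, 241^131072=381, 241^262144=161; 241^498077 = 241^1 * 241^4 * 241^8 * 241^16 * 241^128 * 241^256 * 241^2048 * 241^4096 * 241^32768 * 241^65536 * 241^131072 * 241^262144 = 1081 (mod 1250); answer 1081
Stage 2: Y1 = 1081; d = -16; f(3) = -3*(-44) + 2*(-32) - 1*(-16) = 84; iterating: f(3)=84, f(4)=-308, f(5)=1136, f(6)=-4108, f(7)=14904, f(8)=-54064, f(9)=196108, f(10)=-711356, f(11)=2580348, f(12)=-9359864, f(13)=33951644, f(14)=-123155008; answer -123155008
Stage 3: Y2 = -123155008; m = 5; total draws C(12,6) = 924; complement C(7,6) = 7; favorable 924 - 7 = 917; P = 131/132; answer 131/132
Stage 4: Y3 = 131/132; threaded value p + q = 263; r = -1; a(2) = 2*(36) + 3*(-1) = 69; iterating: a(2)=69, a(3)=246, a(4)=699, a(5)=2136, a(6)=6369, a(7)=19146, a(8)=57399, a(9)=172236, a(10)=516669; answer 516669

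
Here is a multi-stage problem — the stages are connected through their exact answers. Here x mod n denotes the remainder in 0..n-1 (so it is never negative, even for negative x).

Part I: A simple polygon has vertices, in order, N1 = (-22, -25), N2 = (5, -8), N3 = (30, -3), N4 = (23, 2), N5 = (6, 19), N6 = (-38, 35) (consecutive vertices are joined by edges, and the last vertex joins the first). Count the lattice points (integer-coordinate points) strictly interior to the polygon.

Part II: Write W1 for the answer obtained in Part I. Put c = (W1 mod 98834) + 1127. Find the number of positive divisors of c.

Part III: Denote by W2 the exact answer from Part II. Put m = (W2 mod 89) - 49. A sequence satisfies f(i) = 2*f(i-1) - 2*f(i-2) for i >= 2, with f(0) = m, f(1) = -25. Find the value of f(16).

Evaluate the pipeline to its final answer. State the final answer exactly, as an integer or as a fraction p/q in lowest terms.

Part I: cross terms: (-22*-8 - 5*-25)=301, (5*-3 - 30*-8)=225, (30*2 - 23*-3)=129, (23*19 - 6*2)=425, (6*35 - -38*19)=932, (-38*-25 - -22*35)=1720; twice the area = |3732| = 3732; area = 1866; boundary points = 1 + 5 + 1 + 17 + 4 + 4 = 32; strictly interior points = area - boundary/2 + 1 = 1851; answer 1851
Part II: W1 = 1851; c = 2978; 2978 = 2 * 1489; number of divisors = (1+1) * (1+1) = 4; answer 4
Part III: W2 = 4; m = -45; f(2) = 2*(-25) - 2*(-45) = 40; iterating: f(2)=40, f(3)=130, f(4)=180, f(5)=100, f(6)=-160, f(7)=-520, f(8)=-720, f(9)=-400, f(10)=640, f(11)=2080, f(12)=2880, f(13)=1600, f(14)=-2560, f(15)=-8320, f(16)=-11520; answer -11520

-11520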